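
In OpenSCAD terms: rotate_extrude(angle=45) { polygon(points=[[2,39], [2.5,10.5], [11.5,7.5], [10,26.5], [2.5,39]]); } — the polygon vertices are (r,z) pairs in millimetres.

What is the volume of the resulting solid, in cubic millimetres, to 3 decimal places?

Volume = 955.830 mm³

Profile (r,z), 5 vertices: (2,39) (2.5,10.5) (11.5,7.5) (10,26.5) (2.5,39)
edge 0: (2,39)→(2.5,10.5)  cross = 2·10.5 − 2.5·39 = -76.5000; (r_i+r_j)·cross = 4.5·-76.5000 = -344.2500
edge 1: (2.5,10.5)→(11.5,7.5)  cross = 2.5·7.5 − 11.5·10.5 = -102.0000; (r_i+r_j)·cross = 14·-102.0000 = -1428.0000
edge 2: (11.5,7.5)→(10,26.5)  cross = 11.5·26.5 − 10·7.5 = 229.7500; (r_i+r_j)·cross = 21.5·229.7500 = 4939.6250
edge 3: (10,26.5)→(2.5,39)  cross = 10·39 − 2.5·26.5 = 323.7500; (r_i+r_j)·cross = 12.5·323.7500 = 4046.8750
edge 4: (2.5,39)→(2,39)  cross = 2.5·39 − 2·39 = 19.5000; (r_i+r_j)·cross = 4.5·19.5000 = 87.7500
Σcross = 394.5000 → A = |Σcross|/2 = 197.2500 mm²
Σ(r_i+r_j)·cross = 7302.0000 → first moment M = |Σ|/6 = 1217.0000
R_c = M/A = 1217.0000/197.2500 = 6.1698 mm
θ = 45° = 0.785398 rad
V = θ·R_c·A = 0.785398·6.1698·197.2500 = 955.830 mm³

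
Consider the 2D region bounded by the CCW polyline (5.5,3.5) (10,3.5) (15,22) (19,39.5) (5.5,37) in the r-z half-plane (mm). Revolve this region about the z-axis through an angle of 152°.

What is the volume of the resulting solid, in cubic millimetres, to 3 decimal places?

Profile (r,z), 5 vertices: (5.5,3.5) (10,3.5) (15,22) (19,39.5) (5.5,37)
edge 0: (5.5,3.5)→(10,3.5)  cross = 5.5·3.5 − 10·3.5 = -15.7500; (r_i+r_j)·cross = 15.5·-15.7500 = -244.1250
edge 1: (10,3.5)→(15,22)  cross = 10·22 − 15·3.5 = 167.5000; (r_i+r_j)·cross = 25·167.5000 = 4187.5000
edge 2: (15,22)→(19,39.5)  cross = 15·39.5 − 19·22 = 174.5000; (r_i+r_j)·cross = 34·174.5000 = 5933.0000
edge 3: (19,39.5)→(5.5,37)  cross = 19·37 − 5.5·39.5 = 485.7500; (r_i+r_j)·cross = 24.5·485.7500 = 11900.8750
edge 4: (5.5,37)→(5.5,3.5)  cross = 5.5·3.5 − 5.5·37 = -184.2500; (r_i+r_j)·cross = 11·-184.2500 = -2026.7500
Σcross = 627.7500 → A = |Σcross|/2 = 313.8750 mm²
Σ(r_i+r_j)·cross = 19750.5000 → first moment M = |Σ|/6 = 3291.7500
R_c = M/A = 3291.7500/313.8750 = 10.4875 mm
θ = 152° = 2.652900 rad
V = θ·R_c·A = 2.652900·10.4875·313.8750 = 8732.685 mm³

Volume = 8732.685 mm³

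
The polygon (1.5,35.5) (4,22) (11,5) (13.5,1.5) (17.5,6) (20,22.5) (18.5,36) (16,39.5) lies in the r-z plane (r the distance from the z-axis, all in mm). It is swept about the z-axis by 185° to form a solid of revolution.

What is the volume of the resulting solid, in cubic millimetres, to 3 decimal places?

Profile (r,z), 8 vertices: (1.5,35.5) (4,22) (11,5) (13.5,1.5) (17.5,6) (20,22.5) (18.5,36) (16,39.5)
edge 0: (1.5,35.5)→(4,22)  cross = 1.5·22 − 4·35.5 = -109.0000; (r_i+r_j)·cross = 5.5·-109.0000 = -599.5000
edge 1: (4,22)→(11,5)  cross = 4·5 − 11·22 = -222.0000; (r_i+r_j)·cross = 15·-222.0000 = -3330.0000
edge 2: (11,5)→(13.5,1.5)  cross = 11·1.5 − 13.5·5 = -51.0000; (r_i+r_j)·cross = 24.5·-51.0000 = -1249.5000
edge 3: (13.5,1.5)→(17.5,6)  cross = 13.5·6 − 17.5·1.5 = 54.7500; (r_i+r_j)·cross = 31·54.7500 = 1697.2500
edge 4: (17.5,6)→(20,22.5)  cross = 17.5·22.5 − 20·6 = 273.7500; (r_i+r_j)·cross = 37.5·273.7500 = 10265.6250
edge 5: (20,22.5)→(18.5,36)  cross = 20·36 − 18.5·22.5 = 303.7500; (r_i+r_j)·cross = 38.5·303.7500 = 11694.3750
edge 6: (18.5,36)→(16,39.5)  cross = 18.5·39.5 − 16·36 = 154.7500; (r_i+r_j)·cross = 34.5·154.7500 = 5338.8750
edge 7: (16,39.5)→(1.5,35.5)  cross = 16·35.5 − 1.5·39.5 = 508.7500; (r_i+r_j)·cross = 17.5·508.7500 = 8903.1250
Σcross = 913.7500 → A = |Σcross|/2 = 456.8750 mm²
Σ(r_i+r_j)·cross = 32720.2500 → first moment M = |Σ|/6 = 5453.3750
R_c = M/A = 5453.3750/456.8750 = 11.9363 mm
θ = 185° = 3.228859 rad
V = θ·R_c·A = 3.228859·11.9363·456.8750 = 17608.180 mm³

Volume = 17608.180 mm³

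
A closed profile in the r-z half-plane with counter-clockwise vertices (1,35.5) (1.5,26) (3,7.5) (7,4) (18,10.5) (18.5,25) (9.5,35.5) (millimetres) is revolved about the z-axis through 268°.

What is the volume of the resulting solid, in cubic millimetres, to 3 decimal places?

Volume = 18325.012 mm³

Profile (r,z), 7 vertices: (1,35.5) (1.5,26) (3,7.5) (7,4) (18,10.5) (18.5,25) (9.5,35.5)
edge 0: (1,35.5)→(1.5,26)  cross = 1·26 − 1.5·35.5 = -27.2500; (r_i+r_j)·cross = 2.5·-27.2500 = -68.1250
edge 1: (1.5,26)→(3,7.5)  cross = 1.5·7.5 − 3·26 = -66.7500; (r_i+r_j)·cross = 4.5·-66.7500 = -300.3750
edge 2: (3,7.5)→(7,4)  cross = 3·4 − 7·7.5 = -40.5000; (r_i+r_j)·cross = 10·-40.5000 = -405.0000
edge 3: (7,4)→(18,10.5)  cross = 7·10.5 − 18·4 = 1.5000; (r_i+r_j)·cross = 25·1.5000 = 37.5000
edge 4: (18,10.5)→(18.5,25)  cross = 18·25 − 18.5·10.5 = 255.7500; (r_i+r_j)·cross = 36.5·255.7500 = 9334.8750
edge 5: (18.5,25)→(9.5,35.5)  cross = 18.5·35.5 − 9.5·25 = 419.2500; (r_i+r_j)·cross = 28·419.2500 = 11739.0000
edge 6: (9.5,35.5)→(1,35.5)  cross = 9.5·35.5 − 1·35.5 = 301.7500; (r_i+r_j)·cross = 10.5·301.7500 = 3168.3750
Σcross = 843.7500 → A = |Σcross|/2 = 421.8750 mm²
Σ(r_i+r_j)·cross = 23506.2500 → first moment M = |Σ|/6 = 3917.7083
R_c = M/A = 3917.7083/421.8750 = 9.2864 mm
θ = 268° = 4.677482 rad
V = θ·R_c·A = 4.677482·9.2864·421.8750 = 18325.012 mm³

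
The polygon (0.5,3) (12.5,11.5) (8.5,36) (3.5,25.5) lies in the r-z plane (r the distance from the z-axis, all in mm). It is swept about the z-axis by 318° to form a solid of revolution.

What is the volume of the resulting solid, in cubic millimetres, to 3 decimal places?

Volume = 7459.860 mm³

Profile (r,z), 4 vertices: (0.5,3) (12.5,11.5) (8.5,36) (3.5,25.5)
edge 0: (0.5,3)→(12.5,11.5)  cross = 0.5·11.5 − 12.5·3 = -31.7500; (r_i+r_j)·cross = 13·-31.7500 = -412.7500
edge 1: (12.5,11.5)→(8.5,36)  cross = 12.5·36 − 8.5·11.5 = 352.2500; (r_i+r_j)·cross = 21·352.2500 = 7397.2500
edge 2: (8.5,36)→(3.5,25.5)  cross = 8.5·25.5 − 3.5·36 = 90.7500; (r_i+r_j)·cross = 12·90.7500 = 1089.0000
edge 3: (3.5,25.5)→(0.5,3)  cross = 3.5·3 − 0.5·25.5 = -2.2500; (r_i+r_j)·cross = 4·-2.2500 = -9.0000
Σcross = 409.0000 → A = |Σcross|/2 = 204.5000 mm²
Σ(r_i+r_j)·cross = 8064.5000 → first moment M = |Σ|/6 = 1344.0833
R_c = M/A = 1344.0833/204.5000 = 6.5725 mm
θ = 318° = 5.550147 rad
V = θ·R_c·A = 5.550147·6.5725·204.5000 = 7459.860 mm³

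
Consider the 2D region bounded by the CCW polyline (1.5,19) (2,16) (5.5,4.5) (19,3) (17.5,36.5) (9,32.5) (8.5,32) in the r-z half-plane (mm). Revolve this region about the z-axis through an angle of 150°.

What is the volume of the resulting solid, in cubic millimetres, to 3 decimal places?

Profile (r,z), 7 vertices: (1.5,19) (2,16) (5.5,4.5) (19,3) (17.5,36.5) (9,32.5) (8.5,32)
edge 0: (1.5,19)→(2,16)  cross = 1.5·16 − 2·19 = -14.0000; (r_i+r_j)·cross = 3.5·-14.0000 = -49.0000
edge 1: (2,16)→(5.5,4.5)  cross = 2·4.5 − 5.5·16 = -79.0000; (r_i+r_j)·cross = 7.5·-79.0000 = -592.5000
edge 2: (5.5,4.5)→(19,3)  cross = 5.5·3 − 19·4.5 = -69.0000; (r_i+r_j)·cross = 24.5·-69.0000 = -1690.5000
edge 3: (19,3)→(17.5,36.5)  cross = 19·36.5 − 17.5·3 = 641.0000; (r_i+r_j)·cross = 36.5·641.0000 = 23396.5000
edge 4: (17.5,36.5)→(9,32.5)  cross = 17.5·32.5 − 9·36.5 = 240.2500; (r_i+r_j)·cross = 26.5·240.2500 = 6366.6250
edge 5: (9,32.5)→(8.5,32)  cross = 9·32 − 8.5·32.5 = 11.7500; (r_i+r_j)·cross = 17.5·11.7500 = 205.6250
edge 6: (8.5,32)→(1.5,19)  cross = 8.5·19 − 1.5·32 = 113.5000; (r_i+r_j)·cross = 10·113.5000 = 1135.0000
Σcross = 844.5000 → A = |Σcross|/2 = 422.2500 mm²
Σ(r_i+r_j)·cross = 28771.7500 → first moment M = |Σ|/6 = 4795.2917
R_c = M/A = 4795.2917/422.2500 = 11.3565 mm
θ = 150° = 2.617994 rad
V = θ·R_c·A = 2.617994·11.3565·422.2500 = 12554.044 mm³

Volume = 12554.044 mm³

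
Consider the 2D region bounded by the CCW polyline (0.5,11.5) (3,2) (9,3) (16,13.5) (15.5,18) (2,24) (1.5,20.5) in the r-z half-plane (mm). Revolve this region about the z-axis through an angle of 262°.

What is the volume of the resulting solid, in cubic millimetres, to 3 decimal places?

Volume = 7624.605 mm³

Profile (r,z), 7 vertices: (0.5,11.5) (3,2) (9,3) (16,13.5) (15.5,18) (2,24) (1.5,20.5)
edge 0: (0.5,11.5)→(3,2)  cross = 0.5·2 − 3·11.5 = -33.5000; (r_i+r_j)·cross = 3.5·-33.5000 = -117.2500
edge 1: (3,2)→(9,3)  cross = 3·3 − 9·2 = -9.0000; (r_i+r_j)·cross = 12·-9.0000 = -108.0000
edge 2: (9,3)→(16,13.5)  cross = 9·13.5 − 16·3 = 73.5000; (r_i+r_j)·cross = 25·73.5000 = 1837.5000
edge 3: (16,13.5)→(15.5,18)  cross = 16·18 − 15.5·13.5 = 78.7500; (r_i+r_j)·cross = 31.5·78.7500 = 2480.6250
edge 4: (15.5,18)→(2,24)  cross = 15.5·24 − 2·18 = 336.0000; (r_i+r_j)·cross = 17.5·336.0000 = 5880.0000
edge 5: (2,24)→(1.5,20.5)  cross = 2·20.5 − 1.5·24 = 5.0000; (r_i+r_j)·cross = 3.5·5.0000 = 17.5000
edge 6: (1.5,20.5)→(0.5,11.5)  cross = 1.5·11.5 − 0.5·20.5 = 7.0000; (r_i+r_j)·cross = 2·7.0000 = 14.0000
Σcross = 457.7500 → A = |Σcross|/2 = 228.8750 mm²
Σ(r_i+r_j)·cross = 10004.3750 → first moment M = |Σ|/6 = 1667.3958
R_c = M/A = 1667.3958/228.8750 = 7.2852 mm
θ = 262° = 4.572763 rad
V = θ·R_c·A = 4.572763·7.2852·228.8750 = 7624.605 mm³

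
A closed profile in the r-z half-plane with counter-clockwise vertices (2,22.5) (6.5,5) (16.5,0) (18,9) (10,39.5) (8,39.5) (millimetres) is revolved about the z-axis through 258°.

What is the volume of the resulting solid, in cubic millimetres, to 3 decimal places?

Volume = 16426.478 mm³

Profile (r,z), 6 vertices: (2,22.5) (6.5,5) (16.5,0) (18,9) (10,39.5) (8,39.5)
edge 0: (2,22.5)→(6.5,5)  cross = 2·5 − 6.5·22.5 = -136.2500; (r_i+r_j)·cross = 8.5·-136.2500 = -1158.1250
edge 1: (6.5,5)→(16.5,0)  cross = 6.5·0 − 16.5·5 = -82.5000; (r_i+r_j)·cross = 23·-82.5000 = -1897.5000
edge 2: (16.5,0)→(18,9)  cross = 16.5·9 − 18·0 = 148.5000; (r_i+r_j)·cross = 34.5·148.5000 = 5123.2500
edge 3: (18,9)→(10,39.5)  cross = 18·39.5 − 10·9 = 621.0000; (r_i+r_j)·cross = 28·621.0000 = 17388.0000
edge 4: (10,39.5)→(8,39.5)  cross = 10·39.5 − 8·39.5 = 79.0000; (r_i+r_j)·cross = 18·79.0000 = 1422.0000
edge 5: (8,39.5)→(2,22.5)  cross = 8·22.5 − 2·39.5 = 101.0000; (r_i+r_j)·cross = 10·101.0000 = 1010.0000
Σcross = 730.7500 → A = |Σcross|/2 = 365.3750 mm²
Σ(r_i+r_j)·cross = 21887.6250 → first moment M = |Σ|/6 = 3647.9375
R_c = M/A = 3647.9375/365.3750 = 9.9841 mm
θ = 258° = 4.502949 rad
V = θ·R_c·A = 4.502949·9.9841·365.3750 = 16426.478 mm³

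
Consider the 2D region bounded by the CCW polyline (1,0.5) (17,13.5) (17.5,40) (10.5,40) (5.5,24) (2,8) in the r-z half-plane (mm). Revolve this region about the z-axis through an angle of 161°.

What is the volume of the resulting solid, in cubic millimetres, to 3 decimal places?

Volume = 11099.597 mm³

Profile (r,z), 6 vertices: (1,0.5) (17,13.5) (17.5,40) (10.5,40) (5.5,24) (2,8)
edge 0: (1,0.5)→(17,13.5)  cross = 1·13.5 − 17·0.5 = 5.0000; (r_i+r_j)·cross = 18·5.0000 = 90.0000
edge 1: (17,13.5)→(17.5,40)  cross = 17·40 − 17.5·13.5 = 443.7500; (r_i+r_j)·cross = 34.5·443.7500 = 15309.3750
edge 2: (17.5,40)→(10.5,40)  cross = 17.5·40 − 10.5·40 = 280.0000; (r_i+r_j)·cross = 28·280.0000 = 7840.0000
edge 3: (10.5,40)→(5.5,24)  cross = 10.5·24 − 5.5·40 = 32.0000; (r_i+r_j)·cross = 16·32.0000 = 512.0000
edge 4: (5.5,24)→(2,8)  cross = 5.5·8 − 2·24 = -4.0000; (r_i+r_j)·cross = 7.5·-4.0000 = -30.0000
edge 5: (2,8)→(1,0.5)  cross = 2·0.5 − 1·8 = -7.0000; (r_i+r_j)·cross = 3·-7.0000 = -21.0000
Σcross = 749.7500 → A = |Σcross|/2 = 374.8750 mm²
Σ(r_i+r_j)·cross = 23700.3750 → first moment M = |Σ|/6 = 3950.0625
R_c = M/A = 3950.0625/374.8750 = 10.5370 mm
θ = 161° = 2.809980 rad
V = θ·R_c·A = 2.809980·10.5370·374.8750 = 11099.597 mm³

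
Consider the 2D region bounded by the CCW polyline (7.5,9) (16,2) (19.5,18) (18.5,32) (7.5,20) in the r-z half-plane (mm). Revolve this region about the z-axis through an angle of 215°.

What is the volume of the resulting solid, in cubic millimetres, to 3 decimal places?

Profile (r,z), 5 vertices: (7.5,9) (16,2) (19.5,18) (18.5,32) (7.5,20)
edge 0: (7.5,9)→(16,2)  cross = 7.5·2 − 16·9 = -129.0000; (r_i+r_j)·cross = 23.5·-129.0000 = -3031.5000
edge 1: (16,2)→(19.5,18)  cross = 16·18 − 19.5·2 = 249.0000; (r_i+r_j)·cross = 35.5·249.0000 = 8839.5000
edge 2: (19.5,18)→(18.5,32)  cross = 19.5·32 − 18.5·18 = 291.0000; (r_i+r_j)·cross = 38·291.0000 = 11058.0000
edge 3: (18.5,32)→(7.5,20)  cross = 18.5·20 − 7.5·32 = 130.0000; (r_i+r_j)·cross = 26·130.0000 = 3380.0000
edge 4: (7.5,20)→(7.5,9)  cross = 7.5·9 − 7.5·20 = -82.5000; (r_i+r_j)·cross = 15·-82.5000 = -1237.5000
Σcross = 458.5000 → A = |Σcross|/2 = 229.2500 mm²
Σ(r_i+r_j)·cross = 19008.5000 → first moment M = |Σ|/6 = 3168.0833
R_c = M/A = 3168.0833/229.2500 = 13.8193 mm
θ = 215° = 3.752458 rad
V = θ·R_c·A = 3.752458·13.8193·229.2500 = 11888.099 mm³

Volume = 11888.099 mm³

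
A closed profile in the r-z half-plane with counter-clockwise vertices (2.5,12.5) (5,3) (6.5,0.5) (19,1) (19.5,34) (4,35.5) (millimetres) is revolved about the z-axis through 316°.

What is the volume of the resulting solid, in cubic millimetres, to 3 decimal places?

Profile (r,z), 6 vertices: (2.5,12.5) (5,3) (6.5,0.5) (19,1) (19.5,34) (4,35.5)
edge 0: (2.5,12.5)→(5,3)  cross = 2.5·3 − 5·12.5 = -55.0000; (r_i+r_j)·cross = 7.5·-55.0000 = -412.5000
edge 1: (5,3)→(6.5,0.5)  cross = 5·0.5 − 6.5·3 = -17.0000; (r_i+r_j)·cross = 11.5·-17.0000 = -195.5000
edge 2: (6.5,0.5)→(19,1)  cross = 6.5·1 − 19·0.5 = -3.0000; (r_i+r_j)·cross = 25.5·-3.0000 = -76.5000
edge 3: (19,1)→(19.5,34)  cross = 19·34 − 19.5·1 = 626.5000; (r_i+r_j)·cross = 38.5·626.5000 = 24120.2500
edge 4: (19.5,34)→(4,35.5)  cross = 19.5·35.5 − 4·34 = 556.2500; (r_i+r_j)·cross = 23.5·556.2500 = 13071.8750
edge 5: (4,35.5)→(2.5,12.5)  cross = 4·12.5 − 2.5·35.5 = -38.7500; (r_i+r_j)·cross = 6.5·-38.7500 = -251.8750
Σcross = 1069.0000 → A = |Σcross|/2 = 534.5000 mm²
Σ(r_i+r_j)·cross = 36255.7500 → first moment M = |Σ|/6 = 6042.6250
R_c = M/A = 6042.6250/534.5000 = 11.3052 mm
θ = 316° = 5.515240 rad
V = θ·R_c·A = 5.515240·11.3052·534.5000 = 33326.530 mm³

Volume = 33326.530 mm³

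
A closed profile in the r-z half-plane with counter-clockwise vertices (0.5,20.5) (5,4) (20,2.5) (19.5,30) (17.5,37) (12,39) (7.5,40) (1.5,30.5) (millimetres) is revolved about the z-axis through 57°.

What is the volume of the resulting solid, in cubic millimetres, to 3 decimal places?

Volume = 6474.134 mm³

Profile (r,z), 8 vertices: (0.5,20.5) (5,4) (20,2.5) (19.5,30) (17.5,37) (12,39) (7.5,40) (1.5,30.5)
edge 0: (0.5,20.5)→(5,4)  cross = 0.5·4 − 5·20.5 = -100.5000; (r_i+r_j)·cross = 5.5·-100.5000 = -552.7500
edge 1: (5,4)→(20,2.5)  cross = 5·2.5 − 20·4 = -67.5000; (r_i+r_j)·cross = 25·-67.5000 = -1687.5000
edge 2: (20,2.5)→(19.5,30)  cross = 20·30 − 19.5·2.5 = 551.2500; (r_i+r_j)·cross = 39.5·551.2500 = 21774.3750
edge 3: (19.5,30)→(17.5,37)  cross = 19.5·37 − 17.5·30 = 196.5000; (r_i+r_j)·cross = 37·196.5000 = 7270.5000
edge 4: (17.5,37)→(12,39)  cross = 17.5·39 − 12·37 = 238.5000; (r_i+r_j)·cross = 29.5·238.5000 = 7035.7500
edge 5: (12,39)→(7.5,40)  cross = 12·40 − 7.5·39 = 187.5000; (r_i+r_j)·cross = 19.5·187.5000 = 3656.2500
edge 6: (7.5,40)→(1.5,30.5)  cross = 7.5·30.5 − 1.5·40 = 168.7500; (r_i+r_j)·cross = 9·168.7500 = 1518.7500
edge 7: (1.5,30.5)→(0.5,20.5)  cross = 1.5·20.5 − 0.5·30.5 = 15.5000; (r_i+r_j)·cross = 2·15.5000 = 31.0000
Σcross = 1190.0000 → A = |Σcross|/2 = 595.0000 mm²
Σ(r_i+r_j)·cross = 39046.3750 → first moment M = |Σ|/6 = 6507.7292
R_c = M/A = 6507.7292/595.0000 = 10.9374 mm
θ = 57° = 0.994838 rad
V = θ·R_c·A = 0.994838·10.9374·595.0000 = 6474.134 mm³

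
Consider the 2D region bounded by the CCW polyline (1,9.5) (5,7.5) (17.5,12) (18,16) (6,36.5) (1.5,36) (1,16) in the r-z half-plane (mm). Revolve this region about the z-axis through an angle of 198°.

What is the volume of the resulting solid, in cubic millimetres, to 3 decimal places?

Volume = 8673.505 mm³

Profile (r,z), 7 vertices: (1,9.5) (5,7.5) (17.5,12) (18,16) (6,36.5) (1.5,36) (1,16)
edge 0: (1,9.5)→(5,7.5)  cross = 1·7.5 − 5·9.5 = -40.0000; (r_i+r_j)·cross = 6·-40.0000 = -240.0000
edge 1: (5,7.5)→(17.5,12)  cross = 5·12 − 17.5·7.5 = -71.2500; (r_i+r_j)·cross = 22.5·-71.2500 = -1603.1250
edge 2: (17.5,12)→(18,16)  cross = 17.5·16 − 18·12 = 64.0000; (r_i+r_j)·cross = 35.5·64.0000 = 2272.0000
edge 3: (18,16)→(6,36.5)  cross = 18·36.5 − 6·16 = 561.0000; (r_i+r_j)·cross = 24·561.0000 = 13464.0000
edge 4: (6,36.5)→(1.5,36)  cross = 6·36 − 1.5·36.5 = 161.2500; (r_i+r_j)·cross = 7.5·161.2500 = 1209.3750
edge 5: (1.5,36)→(1,16)  cross = 1.5·16 − 1·36 = -12.0000; (r_i+r_j)·cross = 2.5·-12.0000 = -30.0000
edge 6: (1,16)→(1,9.5)  cross = 1·9.5 − 1·16 = -6.5000; (r_i+r_j)·cross = 2·-6.5000 = -13.0000
Σcross = 656.5000 → A = |Σcross|/2 = 328.2500 mm²
Σ(r_i+r_j)·cross = 15059.2500 → first moment M = |Σ|/6 = 2509.8750
R_c = M/A = 2509.8750/328.2500 = 7.6462 mm
θ = 198° = 3.455752 rad
V = θ·R_c·A = 3.455752·7.6462·328.2500 = 8673.505 mm³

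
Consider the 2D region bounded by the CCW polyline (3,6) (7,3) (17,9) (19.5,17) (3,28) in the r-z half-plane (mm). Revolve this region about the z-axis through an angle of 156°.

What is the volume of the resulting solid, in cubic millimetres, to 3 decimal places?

Profile (r,z), 5 vertices: (3,6) (7,3) (17,9) (19.5,17) (3,28)
edge 0: (3,6)→(7,3)  cross = 3·3 − 7·6 = -33.0000; (r_i+r_j)·cross = 10·-33.0000 = -330.0000
edge 1: (7,3)→(17,9)  cross = 7·9 − 17·3 = 12.0000; (r_i+r_j)·cross = 24·12.0000 = 288.0000
edge 2: (17,9)→(19.5,17)  cross = 17·17 − 19.5·9 = 113.5000; (r_i+r_j)·cross = 36.5·113.5000 = 4142.7500
edge 3: (19.5,17)→(3,28)  cross = 19.5·28 − 3·17 = 495.0000; (r_i+r_j)·cross = 22.5·495.0000 = 11137.5000
edge 4: (3,28)→(3,6)  cross = 3·6 − 3·28 = -66.0000; (r_i+r_j)·cross = 6·-66.0000 = -396.0000
Σcross = 521.5000 → A = |Σcross|/2 = 260.7500 mm²
Σ(r_i+r_j)·cross = 14842.2500 → first moment M = |Σ|/6 = 2473.7083
R_c = M/A = 2473.7083/260.7500 = 9.4869 mm
θ = 156° = 2.722714 rad
V = θ·R_c·A = 2.722714·9.4869·260.7500 = 6735.199 mm³

Volume = 6735.199 mm³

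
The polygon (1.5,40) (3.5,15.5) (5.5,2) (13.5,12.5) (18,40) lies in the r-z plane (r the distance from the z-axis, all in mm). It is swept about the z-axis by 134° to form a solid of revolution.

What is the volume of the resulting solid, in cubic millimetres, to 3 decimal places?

Volume = 8691.444 mm³

Profile (r,z), 5 vertices: (1.5,40) (3.5,15.5) (5.5,2) (13.5,12.5) (18,40)
edge 0: (1.5,40)→(3.5,15.5)  cross = 1.5·15.5 − 3.5·40 = -116.7500; (r_i+r_j)·cross = 5·-116.7500 = -583.7500
edge 1: (3.5,15.5)→(5.5,2)  cross = 3.5·2 − 5.5·15.5 = -78.2500; (r_i+r_j)·cross = 9·-78.2500 = -704.2500
edge 2: (5.5,2)→(13.5,12.5)  cross = 5.5·12.5 − 13.5·2 = 41.7500; (r_i+r_j)·cross = 19·41.7500 = 793.2500
edge 3: (13.5,12.5)→(18,40)  cross = 13.5·40 − 18·12.5 = 315.0000; (r_i+r_j)·cross = 31.5·315.0000 = 9922.5000
edge 4: (18,40)→(1.5,40)  cross = 18·40 − 1.5·40 = 660.0000; (r_i+r_j)·cross = 19.5·660.0000 = 12870.0000
Σcross = 821.7500 → A = |Σcross|/2 = 410.8750 mm²
Σ(r_i+r_j)·cross = 22297.7500 → first moment M = |Σ|/6 = 3716.2917
R_c = M/A = 3716.2917/410.8750 = 9.0448 mm
θ = 134° = 2.338741 rad
V = θ·R_c·A = 2.338741·9.0448·410.8750 = 8691.444 mm³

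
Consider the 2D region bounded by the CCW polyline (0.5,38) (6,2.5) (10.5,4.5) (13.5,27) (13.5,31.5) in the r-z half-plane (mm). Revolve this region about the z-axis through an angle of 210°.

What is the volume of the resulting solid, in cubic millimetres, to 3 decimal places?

Volume = 7627.416 mm³

Profile (r,z), 5 vertices: (0.5,38) (6,2.5) (10.5,4.5) (13.5,27) (13.5,31.5)
edge 0: (0.5,38)→(6,2.5)  cross = 0.5·2.5 − 6·38 = -226.7500; (r_i+r_j)·cross = 6.5·-226.7500 = -1473.8750
edge 1: (6,2.5)→(10.5,4.5)  cross = 6·4.5 − 10.5·2.5 = 0.7500; (r_i+r_j)·cross = 16.5·0.7500 = 12.3750
edge 2: (10.5,4.5)→(13.5,27)  cross = 10.5·27 − 13.5·4.5 = 222.7500; (r_i+r_j)·cross = 24·222.7500 = 5346.0000
edge 3: (13.5,27)→(13.5,31.5)  cross = 13.5·31.5 − 13.5·27 = 60.7500; (r_i+r_j)·cross = 27·60.7500 = 1640.2500
edge 4: (13.5,31.5)→(0.5,38)  cross = 13.5·38 − 0.5·31.5 = 497.2500; (r_i+r_j)·cross = 14·497.2500 = 6961.5000
Σcross = 554.7500 → A = |Σcross|/2 = 277.3750 mm²
Σ(r_i+r_j)·cross = 12486.2500 → first moment M = |Σ|/6 = 2081.0417
R_c = M/A = 2081.0417/277.3750 = 7.5026 mm
θ = 210° = 3.665191 rad
V = θ·R_c·A = 3.665191·7.5026·277.3750 = 7627.416 mm³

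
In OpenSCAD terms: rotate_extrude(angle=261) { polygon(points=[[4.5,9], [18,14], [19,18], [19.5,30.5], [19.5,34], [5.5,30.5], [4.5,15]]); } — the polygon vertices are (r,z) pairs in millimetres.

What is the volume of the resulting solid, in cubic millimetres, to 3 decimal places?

Volume = 15777.124 mm³

Profile (r,z), 7 vertices: (4.5,9) (18,14) (19,18) (19.5,30.5) (19.5,34) (5.5,30.5) (4.5,15)
edge 0: (4.5,9)→(18,14)  cross = 4.5·14 − 18·9 = -99.0000; (r_i+r_j)·cross = 22.5·-99.0000 = -2227.5000
edge 1: (18,14)→(19,18)  cross = 18·18 − 19·14 = 58.0000; (r_i+r_j)·cross = 37·58.0000 = 2146.0000
edge 2: (19,18)→(19.5,30.5)  cross = 19·30.5 − 19.5·18 = 228.5000; (r_i+r_j)·cross = 38.5·228.5000 = 8797.2500
edge 3: (19.5,30.5)→(19.5,34)  cross = 19.5·34 − 19.5·30.5 = 68.2500; (r_i+r_j)·cross = 39·68.2500 = 2661.7500
edge 4: (19.5,34)→(5.5,30.5)  cross = 19.5·30.5 − 5.5·34 = 407.7500; (r_i+r_j)·cross = 25·407.7500 = 10193.7500
edge 5: (5.5,30.5)→(4.5,15)  cross = 5.5·15 − 4.5·30.5 = -54.7500; (r_i+r_j)·cross = 10·-54.7500 = -547.5000
edge 6: (4.5,15)→(4.5,9)  cross = 4.5·9 − 4.5·15 = -27.0000; (r_i+r_j)·cross = 9·-27.0000 = -243.0000
Σcross = 581.7500 → A = |Σcross|/2 = 290.8750 mm²
Σ(r_i+r_j)·cross = 20780.7500 → first moment M = |Σ|/6 = 3463.4583
R_c = M/A = 3463.4583/290.8750 = 11.9070 mm
θ = 261° = 4.555309 rad
V = θ·R_c·A = 4.555309·11.9070·290.8750 = 15777.124 mm³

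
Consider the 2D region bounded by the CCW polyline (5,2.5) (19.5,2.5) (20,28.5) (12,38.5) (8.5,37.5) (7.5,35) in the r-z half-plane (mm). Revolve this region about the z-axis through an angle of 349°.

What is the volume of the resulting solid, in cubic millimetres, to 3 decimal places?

Volume = 34119.090 mm³

Profile (r,z), 6 vertices: (5,2.5) (19.5,2.5) (20,28.5) (12,38.5) (8.5,37.5) (7.5,35)
edge 0: (5,2.5)→(19.5,2.5)  cross = 5·2.5 − 19.5·2.5 = -36.2500; (r_i+r_j)·cross = 24.5·-36.2500 = -888.1250
edge 1: (19.5,2.5)→(20,28.5)  cross = 19.5·28.5 − 20·2.5 = 505.7500; (r_i+r_j)·cross = 39.5·505.7500 = 19977.1250
edge 2: (20,28.5)→(12,38.5)  cross = 20·38.5 − 12·28.5 = 428.0000; (r_i+r_j)·cross = 32·428.0000 = 13696.0000
edge 3: (12,38.5)→(8.5,37.5)  cross = 12·37.5 − 8.5·38.5 = 122.7500; (r_i+r_j)·cross = 20.5·122.7500 = 2516.3750
edge 4: (8.5,37.5)→(7.5,35)  cross = 8.5·35 − 7.5·37.5 = 16.2500; (r_i+r_j)·cross = 16·16.2500 = 260.0000
edge 5: (7.5,35)→(5,2.5)  cross = 7.5·2.5 − 5·35 = -156.2500; (r_i+r_j)·cross = 12.5·-156.2500 = -1953.1250
Σcross = 880.2500 → A = |Σcross|/2 = 440.1250 mm²
Σ(r_i+r_j)·cross = 33608.2500 → first moment M = |Σ|/6 = 5601.3750
R_c = M/A = 5601.3750/440.1250 = 12.7268 mm
θ = 349° = 6.091199 rad
V = θ·R_c·A = 6.091199·12.7268·440.1250 = 34119.090 mm³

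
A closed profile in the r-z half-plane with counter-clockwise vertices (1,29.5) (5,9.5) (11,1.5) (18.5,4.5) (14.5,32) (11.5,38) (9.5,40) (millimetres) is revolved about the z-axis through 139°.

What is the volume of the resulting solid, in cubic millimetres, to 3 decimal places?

Volume = 10109.983 mm³

Profile (r,z), 7 vertices: (1,29.5) (5,9.5) (11,1.5) (18.5,4.5) (14.5,32) (11.5,38) (9.5,40)
edge 0: (1,29.5)→(5,9.5)  cross = 1·9.5 − 5·29.5 = -138.0000; (r_i+r_j)·cross = 6·-138.0000 = -828.0000
edge 1: (5,9.5)→(11,1.5)  cross = 5·1.5 − 11·9.5 = -97.0000; (r_i+r_j)·cross = 16·-97.0000 = -1552.0000
edge 2: (11,1.5)→(18.5,4.5)  cross = 11·4.5 − 18.5·1.5 = 21.7500; (r_i+r_j)·cross = 29.5·21.7500 = 641.6250
edge 3: (18.5,4.5)→(14.5,32)  cross = 18.5·32 − 14.5·4.5 = 526.7500; (r_i+r_j)·cross = 33·526.7500 = 17382.7500
edge 4: (14.5,32)→(11.5,38)  cross = 14.5·38 − 11.5·32 = 183.0000; (r_i+r_j)·cross = 26·183.0000 = 4758.0000
edge 5: (11.5,38)→(9.5,40)  cross = 11.5·40 − 9.5·38 = 99.0000; (r_i+r_j)·cross = 21·99.0000 = 2079.0000
edge 6: (9.5,40)→(1,29.5)  cross = 9.5·29.5 − 1·40 = 240.2500; (r_i+r_j)·cross = 10.5·240.2500 = 2522.6250
Σcross = 835.7500 → A = |Σcross|/2 = 417.8750 mm²
Σ(r_i+r_j)·cross = 25004.0000 → first moment M = |Σ|/6 = 4167.3333
R_c = M/A = 4167.3333/417.8750 = 9.9727 mm
θ = 139° = 2.426008 rad
V = θ·R_c·A = 2.426008·9.9727·417.8750 = 10109.983 mm³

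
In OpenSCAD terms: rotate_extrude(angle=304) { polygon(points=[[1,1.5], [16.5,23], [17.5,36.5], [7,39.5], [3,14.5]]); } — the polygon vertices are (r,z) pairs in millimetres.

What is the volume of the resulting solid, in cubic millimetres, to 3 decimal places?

Profile (r,z), 5 vertices: (1,1.5) (16.5,23) (17.5,36.5) (7,39.5) (3,14.5)
edge 0: (1,1.5)→(16.5,23)  cross = 1·23 − 16.5·1.5 = -1.7500; (r_i+r_j)·cross = 17.5·-1.7500 = -30.6250
edge 1: (16.5,23)→(17.5,36.5)  cross = 16.5·36.5 − 17.5·23 = 199.7500; (r_i+r_j)·cross = 34·199.7500 = 6791.5000
edge 2: (17.5,36.5)→(7,39.5)  cross = 17.5·39.5 − 7·36.5 = 435.7500; (r_i+r_j)·cross = 24.5·435.7500 = 10675.8750
edge 3: (7,39.5)→(3,14.5)  cross = 7·14.5 − 3·39.5 = -17.0000; (r_i+r_j)·cross = 10·-17.0000 = -170.0000
edge 4: (3,14.5)→(1,1.5)  cross = 3·1.5 − 1·14.5 = -10.0000; (r_i+r_j)·cross = 4·-10.0000 = -40.0000
Σcross = 606.7500 → A = |Σcross|/2 = 303.3750 mm²
Σ(r_i+r_j)·cross = 17226.7500 → first moment M = |Σ|/6 = 2871.1250
R_c = M/A = 2871.1250/303.3750 = 9.4639 mm
θ = 304° = 5.305801 rad
V = θ·R_c·A = 5.305801·9.4639·303.3750 = 15233.618 mm³

Volume = 15233.618 mm³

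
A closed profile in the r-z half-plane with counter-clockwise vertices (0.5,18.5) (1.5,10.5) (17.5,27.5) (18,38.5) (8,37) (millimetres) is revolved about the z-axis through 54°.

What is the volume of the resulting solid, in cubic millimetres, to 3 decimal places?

Profile (r,z), 5 vertices: (0.5,18.5) (1.5,10.5) (17.5,27.5) (18,38.5) (8,37)
edge 0: (0.5,18.5)→(1.5,10.5)  cross = 0.5·10.5 − 1.5·18.5 = -22.5000; (r_i+r_j)·cross = 2·-22.5000 = -45.0000
edge 1: (1.5,10.5)→(17.5,27.5)  cross = 1.5·27.5 − 17.5·10.5 = -142.5000; (r_i+r_j)·cross = 19·-142.5000 = -2707.5000
edge 2: (17.5,27.5)→(18,38.5)  cross = 17.5·38.5 − 18·27.5 = 178.7500; (r_i+r_j)·cross = 35.5·178.7500 = 6345.6250
edge 3: (18,38.5)→(8,37)  cross = 18·37 − 8·38.5 = 358.0000; (r_i+r_j)·cross = 26·358.0000 = 9308.0000
edge 4: (8,37)→(0.5,18.5)  cross = 8·18.5 − 0.5·37 = 129.5000; (r_i+r_j)·cross = 8.5·129.5000 = 1100.7500
Σcross = 501.2500 → A = |Σcross|/2 = 250.6250 mm²
Σ(r_i+r_j)·cross = 14001.8750 → first moment M = |Σ|/6 = 2333.6458
R_c = M/A = 2333.6458/250.6250 = 9.3113 mm
θ = 54° = 0.942478 rad
V = θ·R_c·A = 0.942478·9.3113·250.6250 = 2199.409 mm³

Volume = 2199.409 mm³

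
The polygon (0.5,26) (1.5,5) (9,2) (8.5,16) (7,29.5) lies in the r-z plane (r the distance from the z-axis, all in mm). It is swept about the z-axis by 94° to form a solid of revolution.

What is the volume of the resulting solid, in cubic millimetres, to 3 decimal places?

Volume = 1398.209 mm³

Profile (r,z), 5 vertices: (0.5,26) (1.5,5) (9,2) (8.5,16) (7,29.5)
edge 0: (0.5,26)→(1.5,5)  cross = 0.5·5 − 1.5·26 = -36.5000; (r_i+r_j)·cross = 2·-36.5000 = -73.0000
edge 1: (1.5,5)→(9,2)  cross = 1.5·2 − 9·5 = -42.0000; (r_i+r_j)·cross = 10.5·-42.0000 = -441.0000
edge 2: (9,2)→(8.5,16)  cross = 9·16 − 8.5·2 = 127.0000; (r_i+r_j)·cross = 17.5·127.0000 = 2222.5000
edge 3: (8.5,16)→(7,29.5)  cross = 8.5·29.5 − 7·16 = 138.7500; (r_i+r_j)·cross = 15.5·138.7500 = 2150.6250
edge 4: (7,29.5)→(0.5,26)  cross = 7·26 − 0.5·29.5 = 167.2500; (r_i+r_j)·cross = 7.5·167.2500 = 1254.3750
Σcross = 354.5000 → A = |Σcross|/2 = 177.2500 mm²
Σ(r_i+r_j)·cross = 5113.5000 → first moment M = |Σ|/6 = 852.2500
R_c = M/A = 852.2500/177.2500 = 4.8082 mm
θ = 94° = 1.640609 rad
V = θ·R_c·A = 1.640609·4.8082·177.2500 = 1398.209 mm³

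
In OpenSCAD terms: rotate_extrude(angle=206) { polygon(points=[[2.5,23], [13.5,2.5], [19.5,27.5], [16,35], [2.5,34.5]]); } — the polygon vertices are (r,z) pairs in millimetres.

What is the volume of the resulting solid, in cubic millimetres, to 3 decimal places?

Profile (r,z), 5 vertices: (2.5,23) (13.5,2.5) (19.5,27.5) (16,35) (2.5,34.5)
edge 0: (2.5,23)→(13.5,2.5)  cross = 2.5·2.5 − 13.5·23 = -304.2500; (r_i+r_j)·cross = 16·-304.2500 = -4868.0000
edge 1: (13.5,2.5)→(19.5,27.5)  cross = 13.5·27.5 − 19.5·2.5 = 322.5000; (r_i+r_j)·cross = 33·322.5000 = 10642.5000
edge 2: (19.5,27.5)→(16,35)  cross = 19.5·35 − 16·27.5 = 242.5000; (r_i+r_j)·cross = 35.5·242.5000 = 8608.7500
edge 3: (16,35)→(2.5,34.5)  cross = 16·34.5 − 2.5·35 = 464.5000; (r_i+r_j)·cross = 18.5·464.5000 = 8593.2500
edge 4: (2.5,34.5)→(2.5,23)  cross = 2.5·23 − 2.5·34.5 = -28.7500; (r_i+r_j)·cross = 5·-28.7500 = -143.7500
Σcross = 696.5000 → A = |Σcross|/2 = 348.2500 mm²
Σ(r_i+r_j)·cross = 22832.7500 → first moment M = |Σ|/6 = 3805.4583
R_c = M/A = 3805.4583/348.2500 = 10.9274 mm
θ = 206° = 3.595378 rad
V = θ·R_c·A = 3.595378·10.9274·348.2500 = 13682.062 mm³

Volume = 13682.062 mm³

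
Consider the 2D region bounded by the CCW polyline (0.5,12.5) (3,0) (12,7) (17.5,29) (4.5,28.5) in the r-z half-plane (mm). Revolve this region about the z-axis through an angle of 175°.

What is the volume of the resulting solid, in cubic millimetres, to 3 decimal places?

Profile (r,z), 5 vertices: (0.5,12.5) (3,0) (12,7) (17.5,29) (4.5,28.5)
edge 0: (0.5,12.5)→(3,0)  cross = 0.5·0 − 3·12.5 = -37.5000; (r_i+r_j)·cross = 3.5·-37.5000 = -131.2500
edge 1: (3,0)→(12,7)  cross = 3·7 − 12·0 = 21.0000; (r_i+r_j)·cross = 15·21.0000 = 315.0000
edge 2: (12,7)→(17.5,29)  cross = 12·29 − 17.5·7 = 225.5000; (r_i+r_j)·cross = 29.5·225.5000 = 6652.2500
edge 3: (17.5,29)→(4.5,28.5)  cross = 17.5·28.5 − 4.5·29 = 368.2500; (r_i+r_j)·cross = 22·368.2500 = 8101.5000
edge 4: (4.5,28.5)→(0.5,12.5)  cross = 4.5·12.5 − 0.5·28.5 = 42.0000; (r_i+r_j)·cross = 5·42.0000 = 210.0000
Σcross = 619.2500 → A = |Σcross|/2 = 309.6250 mm²
Σ(r_i+r_j)·cross = 15147.5000 → first moment M = |Σ|/6 = 2524.5833
R_c = M/A = 2524.5833/309.6250 = 8.1537 mm
θ = 175° = 3.054326 rad
V = θ·R_c·A = 3.054326·8.1537·309.6250 = 7710.901 mm³

Volume = 7710.901 mm³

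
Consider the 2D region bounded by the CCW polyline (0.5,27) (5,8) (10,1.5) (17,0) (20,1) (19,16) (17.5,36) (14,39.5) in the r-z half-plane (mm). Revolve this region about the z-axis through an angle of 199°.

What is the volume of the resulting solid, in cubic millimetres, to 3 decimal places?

Volume = 20671.649 mm³

Profile (r,z), 8 vertices: (0.5,27) (5,8) (10,1.5) (17,0) (20,1) (19,16) (17.5,36) (14,39.5)
edge 0: (0.5,27)→(5,8)  cross = 0.5·8 − 5·27 = -131.0000; (r_i+r_j)·cross = 5.5·-131.0000 = -720.5000
edge 1: (5,8)→(10,1.5)  cross = 5·1.5 − 10·8 = -72.5000; (r_i+r_j)·cross = 15·-72.5000 = -1087.5000
edge 2: (10,1.5)→(17,0)  cross = 10·0 − 17·1.5 = -25.5000; (r_i+r_j)·cross = 27·-25.5000 = -688.5000
edge 3: (17,0)→(20,1)  cross = 17·1 − 20·0 = 17.0000; (r_i+r_j)·cross = 37·17.0000 = 629.0000
edge 4: (20,1)→(19,16)  cross = 20·16 − 19·1 = 301.0000; (r_i+r_j)·cross = 39·301.0000 = 11739.0000
edge 5: (19,16)→(17.5,36)  cross = 19·36 − 17.5·16 = 404.0000; (r_i+r_j)·cross = 36.5·404.0000 = 14746.0000
edge 6: (17.5,36)→(14,39.5)  cross = 17.5·39.5 − 14·36 = 187.2500; (r_i+r_j)·cross = 31.5·187.2500 = 5898.3750
edge 7: (14,39.5)→(0.5,27)  cross = 14·27 − 0.5·39.5 = 358.2500; (r_i+r_j)·cross = 14.5·358.2500 = 5194.6250
Σcross = 1038.5000 → A = |Σcross|/2 = 519.2500 mm²
Σ(r_i+r_j)·cross = 35710.5000 → first moment M = |Σ|/6 = 5951.7500
R_c = M/A = 5951.7500/519.2500 = 11.4622 mm
θ = 199° = 3.473205 rad
V = θ·R_c·A = 3.473205·11.4622·519.2500 = 20671.649 mm³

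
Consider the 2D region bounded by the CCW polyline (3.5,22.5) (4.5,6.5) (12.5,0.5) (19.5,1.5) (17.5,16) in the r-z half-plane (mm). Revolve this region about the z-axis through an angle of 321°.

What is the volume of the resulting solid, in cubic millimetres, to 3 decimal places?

Volume = 14923.678 mm³

Profile (r,z), 5 vertices: (3.5,22.5) (4.5,6.5) (12.5,0.5) (19.5,1.5) (17.5,16)
edge 0: (3.5,22.5)→(4.5,6.5)  cross = 3.5·6.5 − 4.5·22.5 = -78.5000; (r_i+r_j)·cross = 8·-78.5000 = -628.0000
edge 1: (4.5,6.5)→(12.5,0.5)  cross = 4.5·0.5 − 12.5·6.5 = -79.0000; (r_i+r_j)·cross = 17·-79.0000 = -1343.0000
edge 2: (12.5,0.5)→(19.5,1.5)  cross = 12.5·1.5 − 19.5·0.5 = 9.0000; (r_i+r_j)·cross = 32·9.0000 = 288.0000
edge 3: (19.5,1.5)→(17.5,16)  cross = 19.5·16 − 17.5·1.5 = 285.7500; (r_i+r_j)·cross = 37·285.7500 = 10572.7500
edge 4: (17.5,16)→(3.5,22.5)  cross = 17.5·22.5 − 3.5·16 = 337.7500; (r_i+r_j)·cross = 21·337.7500 = 7092.7500
Σcross = 475.0000 → A = |Σcross|/2 = 237.5000 mm²
Σ(r_i+r_j)·cross = 15982.5000 → first moment M = |Σ|/6 = 2663.7500
R_c = M/A = 2663.7500/237.5000 = 11.2158 mm
θ = 321° = 5.602507 rad
V = θ·R_c·A = 5.602507·11.2158·237.5000 = 14923.678 mm³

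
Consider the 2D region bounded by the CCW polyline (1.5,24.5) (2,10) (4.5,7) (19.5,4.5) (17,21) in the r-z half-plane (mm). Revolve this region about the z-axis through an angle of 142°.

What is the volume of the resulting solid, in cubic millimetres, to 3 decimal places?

Profile (r,z), 5 vertices: (1.5,24.5) (2,10) (4.5,7) (19.5,4.5) (17,21)
edge 0: (1.5,24.5)→(2,10)  cross = 1.5·10 − 2·24.5 = -34.0000; (r_i+r_j)·cross = 3.5·-34.0000 = -119.0000
edge 1: (2,10)→(4.5,7)  cross = 2·7 − 4.5·10 = -31.0000; (r_i+r_j)·cross = 6.5·-31.0000 = -201.5000
edge 2: (4.5,7)→(19.5,4.5)  cross = 4.5·4.5 − 19.5·7 = -116.2500; (r_i+r_j)·cross = 24·-116.2500 = -2790.0000
edge 3: (19.5,4.5)→(17,21)  cross = 19.5·21 − 17·4.5 = 333.0000; (r_i+r_j)·cross = 36.5·333.0000 = 12154.5000
edge 4: (17,21)→(1.5,24.5)  cross = 17·24.5 − 1.5·21 = 385.0000; (r_i+r_j)·cross = 18.5·385.0000 = 7122.5000
Σcross = 536.7500 → A = |Σcross|/2 = 268.3750 mm²
Σ(r_i+r_j)·cross = 16166.5000 → first moment M = |Σ|/6 = 2694.4167
R_c = M/A = 2694.4167/268.3750 = 10.0397 mm
θ = 142° = 2.478368 rad
V = θ·R_c·A = 2.478368·10.0397·268.3750 = 6677.755 mm³

Volume = 6677.755 mm³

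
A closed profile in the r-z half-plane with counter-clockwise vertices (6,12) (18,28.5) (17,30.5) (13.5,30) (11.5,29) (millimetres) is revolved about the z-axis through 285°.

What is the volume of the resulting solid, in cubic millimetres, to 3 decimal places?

Volume = 3901.940 mm³

Profile (r,z), 5 vertices: (6,12) (18,28.5) (17,30.5) (13.5,30) (11.5,29)
edge 0: (6,12)→(18,28.5)  cross = 6·28.5 − 18·12 = -45.0000; (r_i+r_j)·cross = 24·-45.0000 = -1080.0000
edge 1: (18,28.5)→(17,30.5)  cross = 18·30.5 − 17·28.5 = 64.5000; (r_i+r_j)·cross = 35·64.5000 = 2257.5000
edge 2: (17,30.5)→(13.5,30)  cross = 17·30 − 13.5·30.5 = 98.2500; (r_i+r_j)·cross = 30.5·98.2500 = 2996.6250
edge 3: (13.5,30)→(11.5,29)  cross = 13.5·29 − 11.5·30 = 46.5000; (r_i+r_j)·cross = 25·46.5000 = 1162.5000
edge 4: (11.5,29)→(6,12)  cross = 11.5·12 − 6·29 = -36.0000; (r_i+r_j)·cross = 17.5·-36.0000 = -630.0000
Σcross = 128.2500 → A = |Σcross|/2 = 64.1250 mm²
Σ(r_i+r_j)·cross = 4706.6250 → first moment M = |Σ|/6 = 784.4375
R_c = M/A = 784.4375/64.1250 = 12.2329 mm
θ = 285° = 4.974188 rad
V = θ·R_c·A = 4.974188·12.2329·64.1250 = 3901.940 mm³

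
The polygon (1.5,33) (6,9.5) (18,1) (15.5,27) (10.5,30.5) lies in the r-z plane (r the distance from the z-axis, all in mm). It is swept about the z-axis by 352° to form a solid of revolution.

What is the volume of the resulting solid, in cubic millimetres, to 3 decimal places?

Profile (r,z), 5 vertices: (1.5,33) (6,9.5) (18,1) (15.5,27) (10.5,30.5)
edge 0: (1.5,33)→(6,9.5)  cross = 1.5·9.5 − 6·33 = -183.7500; (r_i+r_j)·cross = 7.5·-183.7500 = -1378.1250
edge 1: (6,9.5)→(18,1)  cross = 6·1 − 18·9.5 = -165.0000; (r_i+r_j)·cross = 24·-165.0000 = -3960.0000
edge 2: (18,1)→(15.5,27)  cross = 18·27 − 15.5·1 = 470.5000; (r_i+r_j)·cross = 33.5·470.5000 = 15761.7500
edge 3: (15.5,27)→(10.5,30.5)  cross = 15.5·30.5 − 10.5·27 = 189.2500; (r_i+r_j)·cross = 26·189.2500 = 4920.5000
edge 4: (10.5,30.5)→(1.5,33)  cross = 10.5·33 − 1.5·30.5 = 300.7500; (r_i+r_j)·cross = 12·300.7500 = 3609.0000
Σcross = 611.7500 → A = |Σcross|/2 = 305.8750 mm²
Σ(r_i+r_j)·cross = 18953.1250 → first moment M = |Σ|/6 = 3158.8542
R_c = M/A = 3158.8542/305.8750 = 10.3273 mm
θ = 352° = 6.143559 rad
V = θ·R_c·A = 6.143559·10.3273·305.8750 = 19406.607 mm³

Volume = 19406.607 mm³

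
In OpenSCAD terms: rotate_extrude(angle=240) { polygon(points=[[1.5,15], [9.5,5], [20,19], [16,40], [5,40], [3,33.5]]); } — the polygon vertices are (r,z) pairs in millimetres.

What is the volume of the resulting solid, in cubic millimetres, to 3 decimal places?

Profile (r,z), 6 vertices: (1.5,15) (9.5,5) (20,19) (16,40) (5,40) (3,33.5)
edge 0: (1.5,15)→(9.5,5)  cross = 1.5·5 − 9.5·15 = -135.0000; (r_i+r_j)·cross = 11·-135.0000 = -1485.0000
edge 1: (9.5,5)→(20,19)  cross = 9.5·19 − 20·5 = 80.5000; (r_i+r_j)·cross = 29.5·80.5000 = 2374.7500
edge 2: (20,19)→(16,40)  cross = 20·40 − 16·19 = 496.0000; (r_i+r_j)·cross = 36·496.0000 = 17856.0000
edge 3: (16,40)→(5,40)  cross = 16·40 − 5·40 = 440.0000; (r_i+r_j)·cross = 21·440.0000 = 9240.0000
edge 4: (5,40)→(3,33.5)  cross = 5·33.5 − 3·40 = 47.5000; (r_i+r_j)·cross = 8·47.5000 = 380.0000
edge 5: (3,33.5)→(1.5,15)  cross = 3·15 − 1.5·33.5 = -5.2500; (r_i+r_j)·cross = 4.5·-5.2500 = -23.6250
Σcross = 923.7500 → A = |Σcross|/2 = 461.8750 mm²
Σ(r_i+r_j)·cross = 28342.1250 → first moment M = |Σ|/6 = 4723.6875
R_c = M/A = 4723.6875/461.8750 = 10.2272 mm
θ = 240° = 4.188790 rad
V = θ·R_c·A = 4.188790·10.2272·461.8750 = 19786.536 mm³

Volume = 19786.536 mm³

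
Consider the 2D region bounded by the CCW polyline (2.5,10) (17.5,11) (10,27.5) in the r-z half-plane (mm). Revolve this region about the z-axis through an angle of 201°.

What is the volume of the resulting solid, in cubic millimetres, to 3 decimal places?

Profile (r,z), 3 vertices: (2.5,10) (17.5,11) (10,27.5)
edge 0: (2.5,10)→(17.5,11)  cross = 2.5·11 − 17.5·10 = -147.5000; (r_i+r_j)·cross = 20·-147.5000 = -2950.0000
edge 1: (17.5,11)→(10,27.5)  cross = 17.5·27.5 − 10·11 = 371.2500; (r_i+r_j)·cross = 27.5·371.2500 = 10209.3750
edge 2: (10,27.5)→(2.5,10)  cross = 10·10 − 2.5·27.5 = 31.2500; (r_i+r_j)·cross = 12.5·31.2500 = 390.6250
Σcross = 255.0000 → A = |Σcross|/2 = 127.5000 mm²
Σ(r_i+r_j)·cross = 7650.0000 → first moment M = |Σ|/6 = 1275.0000
R_c = M/A = 1275.0000/127.5000 = 10.0000 mm
θ = 201° = 3.508112 rad
V = θ·R_c·A = 3.508112·10.0000·127.5000 = 4472.843 mm³

Volume = 4472.843 mm³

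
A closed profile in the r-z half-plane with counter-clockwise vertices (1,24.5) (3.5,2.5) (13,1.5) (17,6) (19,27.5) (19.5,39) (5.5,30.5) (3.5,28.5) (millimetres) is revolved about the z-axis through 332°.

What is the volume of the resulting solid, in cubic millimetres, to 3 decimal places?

Volume = 30492.071 mm³

Profile (r,z), 8 vertices: (1,24.5) (3.5,2.5) (13,1.5) (17,6) (19,27.5) (19.5,39) (5.5,30.5) (3.5,28.5)
edge 0: (1,24.5)→(3.5,2.5)  cross = 1·2.5 − 3.5·24.5 = -83.2500; (r_i+r_j)·cross = 4.5·-83.2500 = -374.6250
edge 1: (3.5,2.5)→(13,1.5)  cross = 3.5·1.5 − 13·2.5 = -27.2500; (r_i+r_j)·cross = 16.5·-27.2500 = -449.6250
edge 2: (13,1.5)→(17,6)  cross = 13·6 − 17·1.5 = 52.5000; (r_i+r_j)·cross = 30·52.5000 = 1575.0000
edge 3: (17,6)→(19,27.5)  cross = 17·27.5 − 19·6 = 353.5000; (r_i+r_j)·cross = 36·353.5000 = 12726.0000
edge 4: (19,27.5)→(19.5,39)  cross = 19·39 − 19.5·27.5 = 204.7500; (r_i+r_j)·cross = 38.5·204.7500 = 7882.8750
edge 5: (19.5,39)→(5.5,30.5)  cross = 19.5·30.5 − 5.5·39 = 380.2500; (r_i+r_j)·cross = 25·380.2500 = 9506.2500
edge 6: (5.5,30.5)→(3.5,28.5)  cross = 5.5·28.5 − 3.5·30.5 = 50.0000; (r_i+r_j)·cross = 9·50.0000 = 450.0000
edge 7: (3.5,28.5)→(1,24.5)  cross = 3.5·24.5 − 1·28.5 = 57.2500; (r_i+r_j)·cross = 4.5·57.2500 = 257.6250
Σcross = 987.7500 → A = |Σcross|/2 = 493.8750 mm²
Σ(r_i+r_j)·cross = 31573.5000 → first moment M = |Σ|/6 = 5262.2500
R_c = M/A = 5262.2500/493.8750 = 10.6550 mm
θ = 332° = 5.794493 rad
V = θ·R_c·A = 5.794493·10.6550·493.8750 = 30492.071 mm³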